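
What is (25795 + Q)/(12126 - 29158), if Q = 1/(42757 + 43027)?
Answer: -2212798281/1461073088 ≈ -1.5145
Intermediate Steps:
Q = 1/85784 ≈ 1.1657e-5
(25795 + Q)/(12126 - 29158) = (25795 + 1/85784)/(12126 - 29158) = (2212798281/85784)/(-17032) = (2212798281/85784)*(-1/17032) = -2212798281/1461073088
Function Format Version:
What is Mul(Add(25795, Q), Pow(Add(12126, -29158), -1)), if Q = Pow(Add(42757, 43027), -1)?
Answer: Rational(-2212798281, 1461073088) ≈ -1.5145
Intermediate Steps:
Q = Rational(1, 85784) (Q = Pow(85784, -1) = Rational(1, 85784) ≈ 1.1657e-5)
Mul(Add(25795, Q), Pow(Add(12126, -29158), -1)) = Mul(Add(25795, Rational(1, 85784)), Pow(Add(12126, -29158), -1)) = Mul(Rational(2212798281, 85784), Pow(-17032, -1)) = Mul(Rational(2212798281, 85784), Rational(-1, 17032)) = Rational(-2212798281, 1461073088)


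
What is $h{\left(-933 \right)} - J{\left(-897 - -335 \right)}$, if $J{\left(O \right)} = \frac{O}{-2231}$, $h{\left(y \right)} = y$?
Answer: $- \frac{2082085}{2231} \approx -933.25$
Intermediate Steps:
$J{\left(O \right)} = - \frac{O}{2231}$ ($J{\left(O \right)} = O \left(- \frac{1}{2231}\right) = - \frac{O}{2231}$)
$h{\left(-933 \right)} - J{\left(-897 - -335 \right)} = -933 - - \frac{-897 - -335}{2231} = -933 - - \frac{-897 + 335}{2231} = -933 - \left(- \frac{1}{2231}\right) \left(-562\right) = -933 - \frac{562}{2231} = - \frac{2082085}{2231}$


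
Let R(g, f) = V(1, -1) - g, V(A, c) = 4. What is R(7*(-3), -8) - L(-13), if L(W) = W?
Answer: 38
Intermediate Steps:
R(g, f) = 4 - g
R(7*(-3), -8) - L(-13) = (4 - 7*(-3)) - 1*(-13) = (4 - 1*(-21)) + 13 = (4 + 21) + 13 = 25 + 13 = 38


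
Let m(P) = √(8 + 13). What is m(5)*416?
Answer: 416*√21 ≈ 1906.4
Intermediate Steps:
m(P) = √21
m(5)*416 = √21*416 = 416*√21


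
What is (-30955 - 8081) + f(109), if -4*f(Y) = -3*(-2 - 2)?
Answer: -39039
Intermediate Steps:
f(Y) = -3 (f(Y) = -(-3)*(-2 - 2)/4 = -(-3)*(-4)/4 = -¼*12 = -3)
(-30955 - 8081) + f(109) = (-30955 - 8081) - 3 = -39036 - 3 = -39039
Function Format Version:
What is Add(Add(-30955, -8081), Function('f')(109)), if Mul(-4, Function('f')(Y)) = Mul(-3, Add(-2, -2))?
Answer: -39039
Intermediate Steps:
Function('f')(Y) = -3 (Function('f')(Y) = Mul(Rational(-1, 4), Mul(-3, Add(-2, -2))) = Mul(Rational(-1, 4), Mul(-3, -4)) = Mul(Rational(-1, 4), 12) = -3)
Add(Add(-30955, -8081), Function('f')(109)) = Add(Add(-30955, -8081), -3) = Add(-39036, -3) = -39039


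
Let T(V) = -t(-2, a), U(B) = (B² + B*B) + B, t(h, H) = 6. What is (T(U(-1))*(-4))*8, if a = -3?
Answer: 192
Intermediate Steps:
U(B) = B + 2*B² (U(B) = (B² + B²) + B = 2*B² + B = B + 2*B²)
T(V) = -6 (T(V) = -1*6 = -6)
(T(U(-1))*(-4))*8 = -6*(-4)*8 = 24*8 = 192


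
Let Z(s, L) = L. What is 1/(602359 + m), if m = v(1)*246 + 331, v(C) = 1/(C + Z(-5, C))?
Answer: 1/602813 ≈ 1.6589e-6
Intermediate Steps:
v(C) = 1/(2*C) (v(C) = 1/(C + C) = 1/(2*C))
m = 454 (m = ((½)/1)*246 + 331 = ((½)*1)*246 + 331 = (½)*246 + 331 = 123 + 331 = 454)
1/(602359 + m) = 1/(602359 + 454) = 1/602813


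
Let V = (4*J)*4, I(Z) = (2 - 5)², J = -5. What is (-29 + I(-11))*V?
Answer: 1600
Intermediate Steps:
I(Z) = 9 (I(Z) = (-3)² = 9)
V = -80 (V = (4*(-5))*4 = -20*4 = -80)
(-29 + I(-11))*V = (-29 + 9)*(-80) = -20*(-80) = 1600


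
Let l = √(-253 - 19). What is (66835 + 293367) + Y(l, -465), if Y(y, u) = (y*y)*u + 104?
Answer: 486786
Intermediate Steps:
l = 4*I*√17 (l = √(-272) = 4*I*√17 ≈ 16.492*I)
Y(y, u) = 104 + u*y² (Y(y, u) = y²*u + 104 = u*y² + 104 = 104 + u*y²)
(66835 + 293367) + Y(l, -465) = (66835 + 293367) + (104 - 465*(4*I*√17)²) = 360202 + (104 - 465*(-272)) = 360202 + (104 + 126480) = 360202 + 126584 = 486786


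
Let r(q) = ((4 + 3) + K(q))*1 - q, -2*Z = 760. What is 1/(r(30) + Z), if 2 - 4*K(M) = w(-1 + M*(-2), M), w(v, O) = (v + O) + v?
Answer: -2/759 ≈ -0.0026350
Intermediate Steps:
w(v, O) = O + 2*v (w(v, O) = (O + v) + v = O + 2*v)
K(M) = 1 + 3*M/4 (K(M) = ½ - (M + 2*(-1 + M*(-2)))/4 = ½ - (M + 2*(-1 - 2*M))/4 = ½ - (M + (-2 - 4*M))/4 = ½ - (-2 - 3*M)/4 = ½ + (½ + 3*M/4) = 1 + 3*M/4)
Z = -380 (Z = -½*760 = -380)
r(q) = 8 - q/4 (r(q) = ((4 + 3) + (1 + 3*q/4))*1 - q = (7 + (1 + 3*q/4))*1 - q = (8 + 3*q/4)*1 - q = (8 + 3*q/4) - q = 8 - q/4)
1/(r(30) + Z) = 1/((8 - ¼*30) - 380) = 1/((8 - 15/2) - 380) = 1/(½ - 380) = 1/(-759/2) = -2/759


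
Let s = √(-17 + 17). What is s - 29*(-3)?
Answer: 87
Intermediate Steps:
s = 0 (s = √0 = 0)
s - 29*(-3) = 0 - 29*(-3) = 0 + 87 = 87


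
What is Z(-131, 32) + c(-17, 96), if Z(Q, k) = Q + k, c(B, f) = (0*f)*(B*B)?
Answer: -99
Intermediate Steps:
c(B, f) = 0 (c(B, f) = 0*B² = 0)
Z(-131, 32) + c(-17, 96) = (-131 + 32) + 0 = -99 + 0 = -99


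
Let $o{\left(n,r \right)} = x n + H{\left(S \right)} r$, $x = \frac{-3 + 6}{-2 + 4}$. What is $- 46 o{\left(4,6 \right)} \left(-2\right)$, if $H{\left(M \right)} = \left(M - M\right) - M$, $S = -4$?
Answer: $2760$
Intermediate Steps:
$x = \frac{3}{2} \approx 1.5$
$H{\left(M \right)} = - M$ ($H{\left(M \right)} = 0 - M = - M$)
$o{\left(n,r \right)} = 4 r + \frac{3 n}{2}$ ($o{\left(n,r \right)} = \frac{3 n}{2} + \left(-1\right) \left(-4\right) r = \frac{3 n}{2} + 4 r = 4 r + \frac{3 n}{2}$)
$- 46 o{\left(4,6 \right)} \left(-2\right) = - 46 \left(4 \cdot 6 + \frac{3}{2} \cdot 4\right) \left(-2\right) = - 46 \left(24 + 6\right) \left(-2\right) = \left(-46\right) 30 \left(-2\right) = \left(-1380\right) \left(-2\right) = 2760$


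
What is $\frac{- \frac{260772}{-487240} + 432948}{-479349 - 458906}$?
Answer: $- \frac{52737461073}{114288841550} \approx -0.46144$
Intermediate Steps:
$\frac{- \frac{260772}{-487240} + 432948}{-479349 - 458906} = \frac{\left(-260772\right) \left(- \frac{1}{487240}\right) + 432948}{-938255} = \left(\frac{65193}{121810} + 432948\right) \left(- \frac{1}{938255}\right) = \frac{52737461073}{121810} \left(- \frac{1}{938255}\right) = - \frac{52737461073}{114288841550}$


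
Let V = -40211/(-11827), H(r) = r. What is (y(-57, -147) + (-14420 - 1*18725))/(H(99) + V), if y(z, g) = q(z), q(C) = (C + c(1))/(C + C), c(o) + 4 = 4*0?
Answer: -44687952863/138063576 ≈ -323.68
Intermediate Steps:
c(o) = -4 (c(o) = -4 + 4*0 = -4 + 0 = -4)
q(C) = (-4 + C)/(2*C) (q(C) = (C - 4)/(C + C) = (-4 + C)/((2*C)) = (-4 + C)*(1/(2*C)) = (-4 + C)/(2*C))
y(z, g) = (-4 + z)/(2*z)
V = 40211/11827 (V = -40211*(-1/11827) = 40211/11827 ≈ 3.3999)
(y(-57, -147) + (-14420 - 1*18725))/(H(99) + V) = ((1/2)*(-4 - 57)/(-57) + (-14420 - 1*18725))/(99 + 40211/11827) = ((1/2)*(-1/57)*(-61) + (-14420 - 18725))/(1211084/11827) = (61/114 - 33145)*(11827/1211084) = -3778469/114*11827/1211084 = -44687952863/138063576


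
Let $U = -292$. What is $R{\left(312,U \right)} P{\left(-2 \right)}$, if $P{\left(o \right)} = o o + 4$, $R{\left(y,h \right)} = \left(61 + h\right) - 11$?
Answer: $-1936$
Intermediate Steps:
$R{\left(y,h \right)} = 50 + h$
$P{\left(o \right)} = 4 + o^{2}$ ($P{\left(o \right)} = o^{2} + 4 = 4 + o^{2}$)
$R{\left(312,U \right)} P{\left(-2 \right)} = \left(50 - 292\right) \left(4 + \left(-2\right)^{2}\right) = - 242 \left(4 + 4\right) = \left(-242\right) 8 = -1936$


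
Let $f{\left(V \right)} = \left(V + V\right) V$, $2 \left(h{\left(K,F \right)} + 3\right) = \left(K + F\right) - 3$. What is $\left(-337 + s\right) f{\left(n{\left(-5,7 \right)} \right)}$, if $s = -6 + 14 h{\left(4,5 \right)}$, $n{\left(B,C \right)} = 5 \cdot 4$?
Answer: $-274400$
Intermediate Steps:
$h{\left(K,F \right)} = - \frac{9}{2} + \frac{F}{2} + \frac{K}{2}$ ($h{\left(K,F \right)} = -3 + \frac{\left(K + F\right) - 3}{2} = -3 + \frac{\left(F + K\right) - 3}{2} = -3 + \frac{-3 + F + K}{2} = -3 + \left(- \frac{3}{2} + \frac{F}{2} + \frac{K}{2}\right) = - \frac{9}{2} + \frac{F}{2} + \frac{K}{2}$)
$n{\left(B,C \right)} = 20$
$f{\left(V \right)} = 2 V^{2}$ ($f{\left(V \right)} = 2 V V = 2 V^{2}$)
$s = -6$ ($s = -6 + 14 \left(- \frac{9}{2} + \frac{1}{2} \cdot 5 + \frac{1}{2} \cdot 4\right) = -6 + 14 \left(- \frac{9}{2} + \frac{5}{2} + 2\right) = -6 + 14 \cdot 0 = -6 + 0 = -6$)
$\left(-337 + s\right) f{\left(n{\left(-5,7 \right)} \right)} = \left(-337 - 6\right) 2 \cdot 20^{2} = - 343 \cdot 2 \cdot 400 = \left(-343\right) 800 = -274400$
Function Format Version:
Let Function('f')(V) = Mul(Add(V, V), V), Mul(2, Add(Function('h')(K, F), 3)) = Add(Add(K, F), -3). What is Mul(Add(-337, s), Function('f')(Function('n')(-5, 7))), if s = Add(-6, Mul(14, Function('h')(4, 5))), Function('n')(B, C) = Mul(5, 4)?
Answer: -274400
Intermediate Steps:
Function('h')(K, F) = Add(Rational(-9, 2), Mul(Rational(1, 2), F), Mul(Rational(1, 2), K)) (Function('h')(K, F) = Add(-3, Mul(Rational(1, 2), Add(Add(K, F), -3))) = Add(-3, Mul(Rational(1, 2), Add(Add(F, K), -3))) = Add(-3, Mul(Rational(1, 2), Add(-3, F, K))) = Add(-3, Add(Rational(-3, 2), Mul(Rational(1, 2), F), Mul(Rational(1, 2), K))) = Add(Rational(-9, 2), Mul(Rational(1, 2), F), Mul(Rational(1, 2), K)))
Function('n')(B, C) = 20
Function('f')(V) = Mul(2, Pow(V, 2)) (Function('f')(V) = Mul(Mul(2, V), V) = Mul(2, Pow(V, 2)))
s = -6 (s = Add(-6, Mul(14, Add(Rational(-9, 2), Mul(Rational(1, 2), 5), Mul(Rational(1, 2), 4)))) = Add(-6, Mul(14, Add(Rational(-9, 2), Rational(5, 2), 2))) = Add(-6, Mul(14, 0)) = Add(-6, 0) = -6)
Mul(Add(-337, s), Function('f')(Function('n')(-5, 7))) = Mul(Add(-337, -6), Mul(2, Pow(20, 2))) = Mul(-343, Mul(2, 400)) = Mul(-343, 800) = -274400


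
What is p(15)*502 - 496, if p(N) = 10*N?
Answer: 74804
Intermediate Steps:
p(15)*502 - 496 = (10*15)*502 - 496 = 150*502 - 496 = 75300 - 496 = 74804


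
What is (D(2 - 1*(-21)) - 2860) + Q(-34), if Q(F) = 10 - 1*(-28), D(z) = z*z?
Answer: -2293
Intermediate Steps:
D(z) = z²
Q(F) = 38 (Q(F) = 10 + 28 = 38)
(D(2 - 1*(-21)) - 2860) + Q(-34) = ((2 - 1*(-21))² - 2860) + 38 = ((2 + 21)² - 2860) + 38 = (23² - 2860) + 38 = (529 - 2860) + 38 = -2331 + 38 = -2293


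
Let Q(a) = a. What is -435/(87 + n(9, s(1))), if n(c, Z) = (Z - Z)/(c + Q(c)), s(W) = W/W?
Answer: -5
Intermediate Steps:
s(W) = 1
n(c, Z) = 0 (n(c, Z) = (Z - Z)/(c + c) = 0/((2*c)) = 0*(1/(2*c)) = 0)
-435/(87 + n(9, s(1))) = -435/(87 + 0) = -435/87 = (1/87)*(-435) = -5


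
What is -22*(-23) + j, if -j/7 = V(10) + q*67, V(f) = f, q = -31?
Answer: 14975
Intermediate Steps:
j = 14469 (j = -7*(10 - 31*67) = -7*(10 - 2077) = -7*(-2067) = 14469)
-22*(-23) + j = -22*(-23) + 14469 = 506 + 14469 = 14975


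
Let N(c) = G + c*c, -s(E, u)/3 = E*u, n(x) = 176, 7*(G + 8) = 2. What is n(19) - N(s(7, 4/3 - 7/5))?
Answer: 31807/175 ≈ 181.75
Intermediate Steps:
G = -54/7 (G = -8 + (⅐)*2 = -8 + 2/7 = -54/7 ≈ -7.7143)
s(E, u) = -3*E*u
N(c) = -54/7 + c² (N(c) = -54/7 + c*c = -54/7 + c²)
n(19) - N(s(7, 4/3 - 7/5)) = 176 - (-54/7 + (-3*7*(4/3 - 7/5))²) = 176 - (-54/7 + (-3*7*(-1/15))²) = 176 - (-54/7 + (7/5)²) = 176 - (-54/7 + 49/25) = 176 - 1*(-1007/175) = 176 + 1007/175 = 31807/175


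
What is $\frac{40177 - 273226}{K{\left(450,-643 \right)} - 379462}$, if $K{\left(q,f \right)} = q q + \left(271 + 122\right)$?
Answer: $\frac{233049}{176569} \approx 1.3199$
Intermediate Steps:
$K{\left(q,f \right)} = 393 + q^{2}$ ($K{\left(q,f \right)} = q^{2} + 393 = 393 + q^{2}$)
$\frac{40177 - 273226}{K{\left(450,-643 \right)} - 379462} = \frac{40177 - 273226}{\left(393 + 450^{2}\right) - 379462} = - \frac{233049}{\left(393 + 202500\right) - 379462} = - \frac{233049}{202893 - 379462} = - \frac{233049}{-176569} = \left(-233049\right) \left(- \frac{1}{176569}\right) = \frac{233049}{176569}$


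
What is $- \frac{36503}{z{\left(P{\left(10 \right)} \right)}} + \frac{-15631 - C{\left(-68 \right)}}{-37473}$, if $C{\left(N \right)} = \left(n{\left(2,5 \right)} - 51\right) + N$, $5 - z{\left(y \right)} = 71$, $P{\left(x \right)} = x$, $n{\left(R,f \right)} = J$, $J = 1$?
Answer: $\frac{456300259}{824406} \approx 553.49$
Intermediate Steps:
$n{\left(R,f \right)} = 1$
$z{\left(y \right)} = -66$ ($z{\left(y \right)} = 5 - 71 = -66$)
$C{\left(N \right)} = -50 + N$ ($C{\left(N \right)} = \left(1 - 51\right) + N = -50 + N$)
$- \frac{36503}{z{\left(P{\left(10 \right)} \right)}} + \frac{-15631 - C{\left(-68 \right)}}{-37473} = - \frac{36503}{-66} + \frac{-15631 - \left(-50 - 68\right)}{-37473} = \left(-36503\right) \left(- \frac{1}{66}\right) + \left(-15631 - -118\right) \left(- \frac{1}{37473}\right) = \frac{36503}{66} + \left(-15631 + 118\right) \left(- \frac{1}{37473}\right) = \frac{36503}{66} - - \frac{5171}{12491} = \frac{36503}{66} + \frac{5171}{12491} = \frac{456300259}{824406}$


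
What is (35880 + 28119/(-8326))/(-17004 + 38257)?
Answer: 298708761/176952478 ≈ 1.6881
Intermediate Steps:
(35880 + 28119/(-8326))/(-17004 + 38257) = (35880 + 28119*(-1/8326))/21253 = (35880 - 28119/8326)*(1/21253) = (298708761/8326)*(1/21253) = 298708761/176952478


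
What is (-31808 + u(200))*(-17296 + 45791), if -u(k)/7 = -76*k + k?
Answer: 2085606040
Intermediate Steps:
u(k) = 525*k (u(k) = -7*(-76*k + k) = -(-525)*k = 525*k)
(-31808 + u(200))*(-17296 + 45791) = (-31808 + 525*200)*(-17296 + 45791) = (-31808 + 105000)*28495 = 73192*28495 = 2085606040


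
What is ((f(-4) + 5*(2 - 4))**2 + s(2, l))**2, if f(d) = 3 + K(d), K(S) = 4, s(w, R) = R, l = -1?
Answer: 64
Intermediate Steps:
f(d) = 7 (f(d) = 3 + 4 = 7)
((f(-4) + 5*(2 - 4))**2 + s(2, l))**2 = ((7 + 5*(2 - 4))**2 - 1)**2 = ((7 + 5*(-2))**2 - 1)**2 = ((7 - 10)**2 - 1)**2 = ((-3)**2 - 1)**2 = (9 - 1)**2 = 8**2 = 64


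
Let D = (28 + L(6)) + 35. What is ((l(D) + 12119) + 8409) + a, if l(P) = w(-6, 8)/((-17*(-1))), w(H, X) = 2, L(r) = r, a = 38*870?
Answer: 910998/17 ≈ 53588.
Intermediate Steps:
a = 33060
D = 69 (D = (28 + 6) + 35 = 34 + 35 = 69)
l(P) = 2/17 (l(P) = 2/((-17*(-1))) = 2/17)
((l(D) + 12119) + 8409) + a = ((2/17 + 12119) + 8409) + 33060 = (206025/17 + 8409) + 33060 = 348978/17 + 33060 = 910998/17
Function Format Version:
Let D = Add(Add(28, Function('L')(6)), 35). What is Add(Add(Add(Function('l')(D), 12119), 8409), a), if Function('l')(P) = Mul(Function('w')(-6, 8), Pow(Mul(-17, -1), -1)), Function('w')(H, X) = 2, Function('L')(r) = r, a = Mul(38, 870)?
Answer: Rational(910998, 17) ≈ 53588.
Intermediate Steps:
a = 33060
D = 69 (D = Add(Add(28, 6), 35) = Add(34, 35) = 69)
Function('l')(P) = Rational(2, 17) (Function('l')(P) = Mul(2, Pow(Mul(-17, -1), -1)) = Mul(2, Pow(17, -1)) = Mul(2, Rational(1, 17)) = Rational(2, 17))
Add(Add(Add(Function('l')(D), 12119), 8409), a) = Add(Add(Add(Rational(2, 17), 12119), 8409), 33060) = Add(Add(Rational(206025, 17), 8409), 33060) = Add(Rational(348978, 17), 33060) = Rational(910998, 17)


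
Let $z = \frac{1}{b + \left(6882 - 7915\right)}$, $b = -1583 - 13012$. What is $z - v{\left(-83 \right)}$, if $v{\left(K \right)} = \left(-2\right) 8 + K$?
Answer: $\frac{1547171}{15628} \approx 99.0$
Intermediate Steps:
$b = -14595$ ($b = -1583 - 13012 = -14595$)
$v{\left(K \right)} = -16 + K$
$z = - \frac{1}{15628}$ ($z = \frac{1}{-14595 + \left(6882 - 7915\right)} = \frac{1}{-14595 - 1033} = \frac{1}{-15628} = - \frac{1}{15628} \approx -6.3988 \cdot 10^{-5}$)
$z - v{\left(-83 \right)} = - \frac{1}{15628} - \left(-16 - 83\right) = - \frac{1}{15628} - -99 = - \frac{1}{15628} + 99 = \frac{1547171}{15628}$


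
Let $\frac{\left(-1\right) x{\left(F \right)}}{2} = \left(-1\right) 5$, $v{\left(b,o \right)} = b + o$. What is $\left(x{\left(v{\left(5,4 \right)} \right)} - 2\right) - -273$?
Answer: $281$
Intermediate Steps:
$x{\left(F \right)} = 10$ ($x{\left(F \right)} = - 2 \left(\left(-1\right) 5\right) = \left(-2\right) \left(-5\right) = 10$)
$\left(x{\left(v{\left(5,4 \right)} \right)} - 2\right) - -273 = \left(10 - 2\right) - -273 = \left(10 - 2\right) + 273 = 8 + 273 = 281$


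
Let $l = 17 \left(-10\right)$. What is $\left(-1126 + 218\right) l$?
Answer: $154360$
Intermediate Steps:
$l = -170$
$\left(-1126 + 218\right) l = \left(-1126 + 218\right) \left(-170\right) = \left(-908\right) \left(-170\right) = 154360$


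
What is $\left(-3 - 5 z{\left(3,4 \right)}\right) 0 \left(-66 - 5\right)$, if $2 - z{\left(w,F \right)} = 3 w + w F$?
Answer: $0$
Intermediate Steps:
$z{\left(w,F \right)} = 2 - 3 w - F w$ ($z{\left(w,F \right)} = 2 - \left(3 w + w F\right) = 2 - \left(3 w + F w\right) = 2 - 3 w - F w$)
$\left(-3 - 5 z{\left(3,4 \right)}\right) 0 \left(-66 - 5\right) = \left(-3 - 5 \left(2 - 9 - 4 \cdot 3\right)\right) 0 \left(-66 - 5\right) = \left(-3 - 5 \left(2 - 9 - 12\right)\right) 0 \left(-71\right) = \left(-3 - -95\right) 0 \left(-71\right) = \left(-3 + 95\right) 0 \left(-71\right) = 92 \cdot 0 \left(-71\right) = 0 \left(-71\right) = 0$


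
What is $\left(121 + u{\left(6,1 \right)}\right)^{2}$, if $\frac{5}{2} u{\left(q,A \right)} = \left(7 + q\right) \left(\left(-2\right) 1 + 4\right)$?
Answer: $\frac{431649}{25} \approx 17266.0$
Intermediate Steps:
$u{\left(q,A \right)} = \frac{28}{5} + \frac{4 q}{5}$ ($u{\left(q,A \right)} = \frac{2 \left(7 + q\right) \left(\left(-2\right) 1 + 4\right)}{5} = \frac{2 \left(7 + q\right) \left(-2 + 4\right)}{5} = \frac{2 \left(7 + q\right) 2}{5} = \frac{2 \left(14 + 2 q\right)}{5} = \frac{28}{5} + \frac{4 q}{5}$)
$\left(121 + u{\left(6,1 \right)}\right)^{2} = \left(121 + \left(\frac{28}{5} + \frac{4}{5} \cdot 6\right)\right)^{2} = \left(121 + \left(\frac{28}{5} + \frac{24}{5}\right)\right)^{2} = \left(121 + \frac{52}{5}\right)^{2} = \left(\frac{657}{5}\right)^{2} = \frac{431649}{25}$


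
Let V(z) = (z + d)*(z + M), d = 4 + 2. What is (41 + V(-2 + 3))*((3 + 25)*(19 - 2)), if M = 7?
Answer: 46172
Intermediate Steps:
d = 6
V(z) = (6 + z)*(7 + z) (V(z) = (z + 6)*(z + 7) = (6 + z)*(7 + z))
(41 + V(-2 + 3))*((3 + 25)*(19 - 2)) = (41 + (42 + (-2 + 3)**2 + 13*(-2 + 3)))*((3 + 25)*(19 - 2)) = (41 + (42 + 1**2 + 13*1))*(28*17) = (41 + (42 + 1 + 13))*476 = (41 + 56)*476 = 97*476 = 46172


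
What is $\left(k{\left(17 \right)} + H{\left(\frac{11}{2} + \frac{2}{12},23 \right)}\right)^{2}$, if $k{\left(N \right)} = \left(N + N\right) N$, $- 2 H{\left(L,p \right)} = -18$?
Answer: $344569$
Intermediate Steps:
$H{\left(L,p \right)} = 9$ ($H{\left(L,p \right)} = \left(- \frac{1}{2}\right) \left(-18\right) = 9$)
$k{\left(N \right)} = 2 N^{2}$ ($k{\left(N \right)} = 2 N N = 2 N^{2}$)
$\left(k{\left(17 \right)} + H{\left(\frac{11}{2} + \frac{2}{12},23 \right)}\right)^{2} = \left(2 \cdot 17^{2} + 9\right)^{2} = \left(2 \cdot 289 + 9\right)^{2} = \left(578 + 9\right)^{2} = 587^{2} = 344569$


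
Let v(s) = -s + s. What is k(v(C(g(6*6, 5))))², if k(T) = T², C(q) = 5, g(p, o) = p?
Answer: 0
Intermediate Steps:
v(s) = 0
k(v(C(g(6*6, 5))))² = (0²)² = 0² = 0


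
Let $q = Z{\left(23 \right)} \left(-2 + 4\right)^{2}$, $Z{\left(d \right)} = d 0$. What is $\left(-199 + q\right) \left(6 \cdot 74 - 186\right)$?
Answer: $-51342$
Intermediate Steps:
$Z{\left(d \right)} = 0$
$q = 0$ ($q = 0 \left(-2 + 4\right)^{2} = 0 \cdot 2^{2} = 0 \cdot 4 = 0$)
$\left(-199 + q\right) \left(6 \cdot 74 - 186\right) = \left(-199 + 0\right) \left(6 \cdot 74 - 186\right) = - 199 \left(444 - 186\right) = \left(-199\right) 258 = -51342$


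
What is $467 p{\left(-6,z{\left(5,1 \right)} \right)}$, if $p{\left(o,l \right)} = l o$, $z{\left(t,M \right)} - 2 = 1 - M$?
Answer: $-5604$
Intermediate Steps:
$z{\left(t,M \right)} = 3 - M$ ($z{\left(t,M \right)} = 2 - \left(-1 + M\right) = 3 - M$)
$467 p{\left(-6,z{\left(5,1 \right)} \right)} = 467 \left(3 - 1\right) \left(-6\right) = 467 \cdot 2 \left(-6\right) = 467 \left(-12\right) = -5604$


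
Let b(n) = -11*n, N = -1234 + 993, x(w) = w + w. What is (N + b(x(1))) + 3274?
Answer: 3011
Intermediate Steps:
x(w) = 2*w
N = -241
(N + b(x(1))) + 3274 = (-241 - 22) + 3274 = -263 + 3274 = 3011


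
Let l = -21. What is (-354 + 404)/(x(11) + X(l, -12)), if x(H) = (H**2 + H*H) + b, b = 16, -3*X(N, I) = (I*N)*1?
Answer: 25/87 ≈ 0.28736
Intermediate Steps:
X(N, I) = -I*N/3
x(H) = 16 + 2*H**2 (x(H) = (H**2 + H*H) + 16 = (H**2 + H**2) + 16 = 2*H**2 + 16 = 16 + 2*H**2)
(-354 + 404)/(x(11) + X(l, -12)) = (-354 + 404)/((16 + 2*11**2) - 1/3*(-12)*(-21)) = 50/((16 + 2*121) - 84) = 50/((16 + 242) - 84) = 50/(258 - 84) = 50/174 = 50*(1/174) = 25/87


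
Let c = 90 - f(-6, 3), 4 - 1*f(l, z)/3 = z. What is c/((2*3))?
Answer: 29/2 ≈ 14.500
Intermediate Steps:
f(l, z) = 12 - 3*z
c = 87 (c = 90 - (12 - 3*3) = 90 - (12 - 9) = 90 - 1*3 = 90 - 3 = 87)
c/((2*3)) = 87/((2*3)) = 87/6 = 87*(⅙) = 29/2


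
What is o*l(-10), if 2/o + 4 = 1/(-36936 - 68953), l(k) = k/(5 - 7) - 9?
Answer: 847112/423557 ≈ 2.0000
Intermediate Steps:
l(k) = -9 - k/2 (l(k) = k/(-2) - 9 = -k/2 - 9 = -9 - k/2)
o = -211778/423557 (o = 2/(-4 + 1/(-36936 - 68953)) = 2/(-4 + 1/(-105889)) = 2/(-4 - 1/105889) = 2/(-423557/105889) = 2*(-105889/423557) = -211778/423557 ≈ -0.50000)
o*l(-10) = -211778*(-9 - ½*(-10))/423557 = -211778*(-9 + 5)/423557 = -211778/423557*(-4) = 847112/423557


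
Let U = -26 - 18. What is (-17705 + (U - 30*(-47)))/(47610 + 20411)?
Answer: -16339/68021 ≈ -0.24021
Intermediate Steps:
U = -44
(-17705 + (U - 30*(-47)))/(47610 + 20411) = (-17705 + (-44 - 30*(-47)))/(47610 + 20411) = (-17705 + (-44 + 1410))/68021 = (-17705 + 1366)*(1/68021) = -16339*1/68021 = -16339/68021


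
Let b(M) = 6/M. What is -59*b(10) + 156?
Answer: 603/5 ≈ 120.60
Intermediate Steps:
-59*b(10) + 156 = -354/10 + 156 = -59*⅗ + 156 = -177/5 + 156 = 603/5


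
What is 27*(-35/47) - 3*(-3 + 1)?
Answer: -663/47 ≈ -14.106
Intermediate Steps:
27*(-35/47) - 3*(-3 + 1) = 27*(-35*1/47) - 3*(-2) = 27*(-35/47) + 6 = -945/47 + 6 = -663/47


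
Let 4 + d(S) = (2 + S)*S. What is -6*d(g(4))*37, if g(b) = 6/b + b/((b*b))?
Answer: -4551/8 ≈ -568.88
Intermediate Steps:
g(b) = 7/b (g(b) = 6/b + b/(b²) = 6/b + b/b² = 6/b + 1/b = 7/b)
d(S) = -4 + S*(2 + S) (d(S) = -4 + (2 + S)*S = -4 + S*(2 + S))
-6*d(g(4))*37 = -6*(-4 + (7/4)² + 2*(7/4))*37 = -6*(-4 + 49/16 + 7/2)*37 = -6*41/16*37 = -123/8*37 = -4551/8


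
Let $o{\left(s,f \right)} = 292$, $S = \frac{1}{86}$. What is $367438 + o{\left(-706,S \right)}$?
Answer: $367730$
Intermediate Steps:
$S = \frac{1}{86} \approx 0.011628$
$367438 + o{\left(-706,S \right)} = 367438 + 292 = 367730$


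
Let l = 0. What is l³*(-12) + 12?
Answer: 12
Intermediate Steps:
l³*(-12) + 12 = 0³*(-12) + 12 = 0*(-12) + 12 = 0 + 12 = 12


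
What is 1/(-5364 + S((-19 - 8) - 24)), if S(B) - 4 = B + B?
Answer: -1/5462 ≈ -0.00018308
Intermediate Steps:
S(B) = 4 + 2*B (S(B) = 4 + (B + B) = 4 + 2*B)
1/(-5364 + S((-19 - 8) - 24)) = 1/(-5364 + (4 + 2*((-19 - 8) - 24))) = 1/(-5364 + (4 + 2*(-27 - 24))) = 1/(-5364 + (4 + 2*(-51))) = 1/(-5364 + (4 - 102)) = 1/(-5364 - 98) = 1/(-5462) = -1/5462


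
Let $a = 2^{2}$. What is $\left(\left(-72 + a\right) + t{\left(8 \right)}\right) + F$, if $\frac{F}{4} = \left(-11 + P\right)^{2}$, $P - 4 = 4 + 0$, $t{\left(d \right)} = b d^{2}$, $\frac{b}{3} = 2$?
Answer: $352$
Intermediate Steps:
$b = 6$ ($b = 3 \cdot 2 = 6$)
$t{\left(d \right)} = 6 d^{2}$
$P = 8$ ($P = 4 + \left(4 + 0\right) = 4 + 4 = 8$)
$a = 4$
$F = 36$ ($F = 4 \left(-11 + 8\right)^{2} = 4 \left(-3\right)^{2} = 4 \cdot 9 = 36$)
$\left(\left(-72 + a\right) + t{\left(8 \right)}\right) + F = \left(\left(-72 + 4\right) + 6 \cdot 8^{2}\right) + 36 = \left(-68 + 6 \cdot 64\right) + 36 = \left(-68 + 384\right) + 36 = 316 + 36 = 352$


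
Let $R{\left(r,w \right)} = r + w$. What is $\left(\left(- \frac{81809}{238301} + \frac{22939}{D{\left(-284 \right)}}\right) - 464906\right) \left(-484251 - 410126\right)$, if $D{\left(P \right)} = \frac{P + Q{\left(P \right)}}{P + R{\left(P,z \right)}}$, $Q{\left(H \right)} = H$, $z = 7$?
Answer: $\frac{7648295620234257351}{19336424} \approx 3.9554 \cdot 10^{11}$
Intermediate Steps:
$D{\left(P \right)} = \frac{2 P}{7 + 2 P}$ ($D{\left(P \right)} = \frac{P + P}{P + \left(P + 7\right)} = \frac{2 P}{P + \left(7 + P\right)} = \frac{2 P}{7 + 2 P}$)
$\left(\left(- \frac{81809}{238301} + \frac{22939}{D{\left(-284 \right)}}\right) - 464906\right) \left(-484251 - 410126\right) = \left(\left(- \frac{81809}{238301} + \frac{22939}{2 \left(-284\right) \frac{1}{7 + 2 \left(-284\right)}}\right) - 464906\right) \left(-484251 - 410126\right) = \left(\left(\left(-81809\right) \frac{1}{238301} + \frac{22939}{2 \left(-284\right) \frac{1}{7 - 568}}\right) - 464906\right) \left(-894377\right) = \left(\left(- \frac{11687}{34043} + \frac{22939}{2 \left(-284\right) \frac{1}{-561}}\right) - 464906\right) \left(-894377\right) = \left(\left(- \frac{11687}{34043} + \frac{22939}{2 \left(-284\right) \left(- \frac{1}{561}\right)}\right) - 464906\right) \left(-894377\right) = \left(\left(- \frac{11687}{34043} + \frac{22939}{\frac{568}{561}}\right) - 464906\right) \left(-894377\right) = \left(\left(- \frac{11687}{34043} + 22939 \cdot \frac{561}{568}\right) - 464906\right) \left(-894377\right) = \left(\left(- \frac{11687}{34043} + \frac{12868779}{568}\right) - 464906\right) \left(-894377\right) = \left(\frac{438085205281}{19336424} - 464906\right) \left(-894377\right) = \left(- \frac{8551534330863}{19336424}\right) \left(-894377\right) = \frac{7648295620234257351}{19336424}$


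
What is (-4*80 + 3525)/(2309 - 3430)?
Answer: -3205/1121 ≈ -2.8591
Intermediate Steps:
(-4*80 + 3525)/(2309 - 3430) = (-320 + 3525)/(-1121) = 3205*(-1/1121) = -3205/1121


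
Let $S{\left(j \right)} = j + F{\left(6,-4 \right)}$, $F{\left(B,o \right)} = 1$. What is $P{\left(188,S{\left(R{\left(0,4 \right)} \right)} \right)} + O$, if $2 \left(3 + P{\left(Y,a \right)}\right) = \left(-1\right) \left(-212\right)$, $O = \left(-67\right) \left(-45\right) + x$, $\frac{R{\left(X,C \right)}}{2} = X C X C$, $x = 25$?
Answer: $3143$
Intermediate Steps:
$R{\left(X,C \right)} = 2 C^{2} X^{2}$ ($R{\left(X,C \right)} = 2 X C X C = 2 C X X C = 2 C X^{2} C = 2 C^{2} X^{2}$)
$O = 3040$ ($O = \left(-67\right) \left(-45\right) + 25 = 3015 + 25 = 3040$)
$S{\left(j \right)} = 1 + j$ ($S{\left(j \right)} = j + 1 = 1 + j$)
$P{\left(Y,a \right)} = 103$ ($P{\left(Y,a \right)} = -3 + \frac{\left(-1\right) \left(-212\right)}{2} = -3 + \frac{1}{2} \cdot 212 = -3 + 106 = 103$)
$P{\left(188,S{\left(R{\left(0,4 \right)} \right)} \right)} + O = 103 + 3040 = 3143$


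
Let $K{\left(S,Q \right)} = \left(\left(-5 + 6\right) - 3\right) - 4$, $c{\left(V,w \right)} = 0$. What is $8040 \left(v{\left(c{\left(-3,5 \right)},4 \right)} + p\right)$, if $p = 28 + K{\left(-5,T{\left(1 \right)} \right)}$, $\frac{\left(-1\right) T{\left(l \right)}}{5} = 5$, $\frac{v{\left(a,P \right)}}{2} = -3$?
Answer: $128640$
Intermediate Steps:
$v{\left(a,P \right)} = -6$ ($v{\left(a,P \right)} = 2 \left(-3\right) = -6$)
$T{\left(l \right)} = -25$ ($T{\left(l \right)} = \left(-5\right) 5 = -25$)
$K{\left(S,Q \right)} = -6$ ($K{\left(S,Q \right)} = \left(1 - 3\right) - 4 = -2 - 4 = -6$)
$p = 22$ ($p = 28 - 6 = 22$)
$8040 \left(v{\left(c{\left(-3,5 \right)},4 \right)} + p\right) = 8040 \left(-6 + 22\right) = 8040 \cdot 16 = 128640$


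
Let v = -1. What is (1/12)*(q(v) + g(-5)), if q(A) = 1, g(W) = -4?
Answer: -¼ ≈ -0.25000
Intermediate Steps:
(1/12)*(q(v) + g(-5)) = (1/12)*(1 - 4) = (1*(1/12))*(-3) = (1/12)*(-3) = -¼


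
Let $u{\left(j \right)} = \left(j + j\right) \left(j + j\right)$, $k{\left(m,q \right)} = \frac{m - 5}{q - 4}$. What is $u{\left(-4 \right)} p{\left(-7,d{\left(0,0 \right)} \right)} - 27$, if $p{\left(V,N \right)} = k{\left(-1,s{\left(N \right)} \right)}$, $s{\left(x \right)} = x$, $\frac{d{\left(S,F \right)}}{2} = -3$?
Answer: $\frac{57}{5} \approx 11.4$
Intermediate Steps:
$d{\left(S,F \right)} = -6$ ($d{\left(S,F \right)} = 2 \left(-3\right) = -6$)
$k{\left(m,q \right)} = \frac{-5 + m}{-4 + q}$
$p{\left(V,N \right)} = - \frac{6}{-4 + N}$ ($p{\left(V,N \right)} = \frac{-5 - 1}{-4 + N} = \frac{1}{-4 + N} \left(-6\right) = - \frac{6}{-4 + N}$)
$u{\left(j \right)} = 4 j^{2}$ ($u{\left(j \right)} = 2 j 2 j = 4 j^{2}$)
$u{\left(-4 \right)} p{\left(-7,d{\left(0,0 \right)} \right)} - 27 = 4 \left(-4\right)^{2} \left(- \frac{6}{-4 - 6}\right) - 27 = 4 \cdot 16 \left(- \frac{6}{-10}\right) - 27 = 64 \left(\left(-6\right) \left(- \frac{1}{10}\right)\right) - 27 = 64 \cdot \frac{3}{5} - 27 = \frac{192}{5} - 27 = \frac{57}{5}$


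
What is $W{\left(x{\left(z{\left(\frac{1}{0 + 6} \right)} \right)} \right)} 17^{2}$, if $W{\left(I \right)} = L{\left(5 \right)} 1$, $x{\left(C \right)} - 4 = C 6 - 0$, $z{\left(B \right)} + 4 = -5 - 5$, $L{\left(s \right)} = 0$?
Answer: $0$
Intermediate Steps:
$z{\left(B \right)} = -14$ ($z{\left(B \right)} = -4 - 10 = -14$)
$x{\left(C \right)} = 4 + 6 C$ ($x{\left(C \right)} = 4 + \left(C 6 - 0\right) = 4 + \left(6 C + 0\right) = 4 + 6 C$)
$W{\left(I \right)} = 0$ ($W{\left(I \right)} = 0 \cdot 1 = 0$)
$W{\left(x{\left(z{\left(\frac{1}{0 + 6} \right)} \right)} \right)} 17^{2} = 0 \cdot 17^{2} = 0 \cdot 289 = 0$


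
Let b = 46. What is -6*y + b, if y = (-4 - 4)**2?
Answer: -338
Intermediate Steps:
y = 64 (y = (-8)**2 = 64)
-6*y + b = -6*64 + 46 = -384 + 46 = -338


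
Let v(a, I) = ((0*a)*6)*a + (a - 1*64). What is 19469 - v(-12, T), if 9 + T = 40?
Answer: 19545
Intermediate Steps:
T = 31 (T = -9 + 40 = 31)
v(a, I) = -64 + a (v(a, I) = (0*6)*a + (a - 64) = 0*a + (-64 + a) = 0 + (-64 + a) = -64 + a)
19469 - v(-12, T) = 19469 - (-64 - 12) = 19469 - 1*(-76) = 19469 + 76 = 19545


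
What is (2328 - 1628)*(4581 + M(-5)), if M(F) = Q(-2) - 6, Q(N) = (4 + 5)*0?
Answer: 3202500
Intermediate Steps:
Q(N) = 0 (Q(N) = 9*0 = 0)
M(F) = -6 (M(F) = 0 - 6 = -6)
(2328 - 1628)*(4581 + M(-5)) = (2328 - 1628)*(4581 - 6) = 700*4575 = 3202500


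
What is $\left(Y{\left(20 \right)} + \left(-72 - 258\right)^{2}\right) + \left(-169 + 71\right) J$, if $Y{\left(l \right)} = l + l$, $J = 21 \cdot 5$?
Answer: $98650$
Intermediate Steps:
$J = 105$
$Y{\left(l \right)} = 2 l$
$\left(Y{\left(20 \right)} + \left(-72 - 258\right)^{2}\right) + \left(-169 + 71\right) J = \left(2 \cdot 20 + \left(-72 - 258\right)^{2}\right) + \left(-169 + 71\right) 105 = \left(40 + \left(-330\right)^{2}\right) - 10290 = \left(40 + 108900\right) - 10290 = 108940 - 10290 = 98650$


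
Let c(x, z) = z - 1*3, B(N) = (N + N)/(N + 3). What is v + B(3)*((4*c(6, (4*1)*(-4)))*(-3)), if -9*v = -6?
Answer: 686/3 ≈ 228.67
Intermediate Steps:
v = ⅔ (v = -⅑*(-6) = ⅔ ≈ 0.66667)
B(N) = 2*N/(3 + N) (B(N) = (2*N)/(3 + N) = 2*N/(3 + N))
c(x, z) = -3 + z (c(x, z) = z - 3 = -3 + z)
v + B(3)*((4*c(6, (4*1)*(-4)))*(-3)) = ⅔ + (2*3/(3 + 3))*((4*(-3 + (4*1)*(-4)))*(-3)) = ⅔ + (2*3/6)*((4*(-3 + 4*(-4)))*(-3)) = ⅔ + (2*3*(⅙))*((4*(-3 - 16))*(-3)) = ⅔ + 1*((4*(-19))*(-3)) = ⅔ + 1*(-76*(-3)) = ⅔ + 1*228 = ⅔ + 228 = 686/3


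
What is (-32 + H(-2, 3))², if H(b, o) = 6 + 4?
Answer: 484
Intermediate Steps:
H(b, o) = 10
(-32 + H(-2, 3))² = (-32 + 10)² = (-22)² = 484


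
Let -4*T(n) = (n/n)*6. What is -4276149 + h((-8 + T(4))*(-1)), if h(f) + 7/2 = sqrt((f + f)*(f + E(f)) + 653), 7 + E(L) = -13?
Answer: -8552305/2 + sqrt(1814)/2 ≈ -4.2761e+6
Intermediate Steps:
T(n) = -3/2 (T(n) = -n/n*6/4 = -6/4 = -1/4*6 = -3/2)
E(L) = -20 (E(L) = -7 - 13 = -20)
h(f) = -7/2 + sqrt(653 + 2*f*(-20 + f)) (h(f) = -7/2 + sqrt((f + f)*(f - 20) + 653) = -7/2 + sqrt((2*f)*(-20 + f) + 653) = -7/2 + sqrt(2*f*(-20 + f) + 653) = -7/2 + sqrt(653 + 2*f*(-20 + f)))
-4276149 + h((-8 + T(4))*(-1)) = -4276149 + (-7/2 + sqrt(653 - 40*(-8 - 3/2)*(-1) + 2*((-8 - 3/2)*(-1))**2)) = -4276149 + (-7/2 + sqrt(653 - (-380)*(-1) + 2*(-19/2*(-1))**2)) = -4276149 + (-7/2 + sqrt(653 - 40*19/2 + 2*(19/2)**2)) = -4276149 + (-7/2 + sqrt(653 - 380 + 2*(361/4))) = -4276149 + (-7/2 + sqrt(653 - 380 + 361/2)) = -4276149 + (-7/2 + sqrt(907/2)) = -4276149 + (-7/2 + sqrt(1814)/2) = -8552305/2 + sqrt(1814)/2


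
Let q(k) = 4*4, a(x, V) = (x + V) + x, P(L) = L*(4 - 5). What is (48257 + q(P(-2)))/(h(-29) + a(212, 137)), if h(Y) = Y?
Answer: 48273/532 ≈ 90.739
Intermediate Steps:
P(L) = -L (P(L) = L*(-1) = -L)
a(x, V) = V + 2*x (a(x, V) = (V + x) + x = V + 2*x)
q(k) = 16
(48257 + q(P(-2)))/(h(-29) + a(212, 137)) = (48257 + 16)/(-29 + (137 + 2*212)) = 48273/(-29 + (137 + 424)) = 48273/(-29 + 561) = 48273/532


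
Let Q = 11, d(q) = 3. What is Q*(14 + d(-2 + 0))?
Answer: 187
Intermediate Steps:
Q*(14 + d(-2 + 0)) = 11*(14 + 3) = 11*17 = 187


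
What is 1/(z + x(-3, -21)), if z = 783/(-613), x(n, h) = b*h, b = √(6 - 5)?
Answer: -613/13656 ≈ -0.044889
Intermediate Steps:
b = 1 (b = √1 = 1)
x(n, h) = h (x(n, h) = 1*h = h)
z = -783/613 (z = 783*(-1/613) = -783/613 ≈ -1.2773)
1/(z + x(-3, -21)) = 1/(-783/613 - 21) = 1/(-13656/613) = -613/13656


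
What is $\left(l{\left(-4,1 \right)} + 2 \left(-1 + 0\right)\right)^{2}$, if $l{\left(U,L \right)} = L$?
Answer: $1$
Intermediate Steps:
$\left(l{\left(-4,1 \right)} + 2 \left(-1 + 0\right)\right)^{2} = \left(1 + 2 \left(-1 + 0\right)\right)^{2} = \left(1 + 2 \left(-1\right)\right)^{2} = \left(1 - 2\right)^{2} = \left(-1\right)^{2} = 1$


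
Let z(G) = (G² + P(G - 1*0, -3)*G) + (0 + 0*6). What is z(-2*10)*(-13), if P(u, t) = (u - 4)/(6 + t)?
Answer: -7280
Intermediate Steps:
P(u, t) = (-4 + u)/(6 + t)
z(G) = G² + G*(-4/3 + G/3) (z(G) = (G² + ((-4 + (G - 1*0))/(6 - 3))*G) + (0 + 0*6) = (G² + ((-4 + (G + 0))/3)*G) + (0 + 0) = (G² + ((-4 + G)/3)*G) + 0 = (G² + (-4/3 + G/3)*G) + 0 = (G² + G*(-4/3 + G/3)) + 0 = G² + G*(-4/3 + G/3))
z(-2*10)*(-13) = (4*(-2*10)*(-1 - 2*10)/3)*(-13) = ((4/3)*(-20)*(-1 - 20))*(-13) = ((4/3)*(-20)*(-21))*(-13) = 560*(-13) = -7280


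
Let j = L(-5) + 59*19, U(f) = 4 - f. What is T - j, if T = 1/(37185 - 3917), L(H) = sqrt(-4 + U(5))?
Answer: -37293427/33268 - I*sqrt(5) ≈ -1121.0 - 2.2361*I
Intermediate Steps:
L(H) = I*sqrt(5) (L(H) = sqrt(-4 + (4 - 1*5)) = sqrt(-4 + (4 - 5)) = sqrt(-4 - 1) = sqrt(-5) = I*sqrt(5))
T = 1/33268 ≈ 3.0059e-5
j = 1121 + I*sqrt(5) (j = I*sqrt(5) + 59*19 = I*sqrt(5) + 1121 = 1121 + I*sqrt(5) ≈ 1121.0 + 2.2361*I)
T - j = 1/33268 - (1121 + I*sqrt(5)) = 1/33268 + (-1121 - I*sqrt(5)) = -37293427/33268 - I*sqrt(5)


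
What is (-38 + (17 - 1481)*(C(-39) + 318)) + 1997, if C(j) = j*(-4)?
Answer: -691977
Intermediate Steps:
C(j) = -4*j
(-38 + (17 - 1481)*(C(-39) + 318)) + 1997 = (-38 + (17 - 1481)*(-4*(-39) + 318)) + 1997 = (-38 - 1464*(156 + 318)) + 1997 = (-38 - 1464*474) + 1997 = (-38 - 693936) + 1997 = -693974 + 1997 = -691977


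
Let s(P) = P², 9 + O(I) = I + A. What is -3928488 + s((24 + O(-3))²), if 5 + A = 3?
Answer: -3918488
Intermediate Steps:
A = -2 (A = -5 + 3 = -2)
O(I) = -11 + I (O(I) = -9 + (I - 2) = -9 + (-2 + I) = -11 + I)
-3928488 + s((24 + O(-3))²) = -3928488 + ((24 + (-11 - 3))²)² = -3928488 + ((24 - 14)²)² = -3928488 + (10²)² = -3928488 + 100² = -3928488 + 10000 = -3918488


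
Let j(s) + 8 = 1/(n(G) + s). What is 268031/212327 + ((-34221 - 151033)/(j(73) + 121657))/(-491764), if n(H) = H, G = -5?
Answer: 272583988443644729/215933226135567031 ≈ 1.2624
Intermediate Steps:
j(s) = -8 + 1/(-5 + s)
268031/212327 + ((-34221 - 151033)/(j(73) + 121657))/(-491764) = 268031/212327 + ((-34221 - 151033)/((41 - 8*73)/(-5 + 73) + 121657))/(-491764) = 268031*(1/212327) - 185254/((41 - 584)/68 + 121657)*(-1/491764) = 268031/212327 - 185254/((1/68)*(-543) + 121657)*(-1/491764) = 268031/212327 - 185254/(-543/68 + 121657)*(-1/491764) = 268031/212327 - 185254/8272133/68*(-1/491764) = 268031/212327 - 185254*68/8272133*(-1/491764) = 268031/212327 - 12597272/8272133*(-1/491764) = 268031/212327 + 3149318/1016984303153 = 272583988443644729/215933226135567031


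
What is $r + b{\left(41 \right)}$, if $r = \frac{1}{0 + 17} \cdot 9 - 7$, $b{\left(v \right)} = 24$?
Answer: $\frac{298}{17} \approx 17.529$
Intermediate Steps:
$r = - \frac{110}{17}$ ($r = \frac{1}{17} \cdot 9 - 7 = \frac{9}{17} - 7 = - \frac{110}{17} \approx -6.4706$)
$r + b{\left(41 \right)} = - \frac{110}{17} + 24 = \frac{298}{17}$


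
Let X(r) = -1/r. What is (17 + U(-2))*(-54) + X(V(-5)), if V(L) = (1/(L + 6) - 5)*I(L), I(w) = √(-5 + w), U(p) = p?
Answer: -810 - I*√10/40 ≈ -810.0 - 0.079057*I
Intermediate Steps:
V(L) = √(-5 + L)*(-5 + 1/(6 + L)) (V(L) = (1/(L + 6) - 5)*√(-5 + L) = (1/(6 + L) - 5)*√(-5 + L) = (-5 + 1/(6 + L))*√(-5 + L) = √(-5 + L)*(-5 + 1/(6 + L)))
(17 + U(-2))*(-54) + X(V(-5)) = (17 - 2)*(-54) - 1/(√(-5 - 5)*(-29 - 5*(-5))/(6 - 5)) = 15*(-54) - 1/(√(-10)*(-29 + 25)/1) = -810 - 1/((I*√10)*1*(-4)) = -810 - 1/((-4*I*√10)) = -810 - I*√10/40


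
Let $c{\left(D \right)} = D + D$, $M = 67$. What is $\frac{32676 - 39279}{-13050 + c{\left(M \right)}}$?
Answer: $\frac{6603}{12916} \approx 0.51123$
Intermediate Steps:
$c{\left(D \right)} = 2 D$
$\frac{32676 - 39279}{-13050 + c{\left(M \right)}} = \frac{32676 - 39279}{-13050 + 2 \cdot 67} = - \frac{6603}{-13050 + 134} = - \frac{6603}{-12916} = \left(-6603\right) \left(- \frac{1}{12916}\right) = \frac{6603}{12916}$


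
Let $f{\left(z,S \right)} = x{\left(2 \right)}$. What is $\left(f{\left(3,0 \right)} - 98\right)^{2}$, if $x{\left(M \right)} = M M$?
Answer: $8836$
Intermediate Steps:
$x{\left(M \right)} = M^{2}$
$f{\left(z,S \right)} = 4$ ($f{\left(z,S \right)} = 2^{2} = 4$)
$\left(f{\left(3,0 \right)} - 98\right)^{2} = \left(4 - 98\right)^{2} = \left(-94\right)^{2} = 8836$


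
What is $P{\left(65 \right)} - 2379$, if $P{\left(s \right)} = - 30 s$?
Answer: $-4329$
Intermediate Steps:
$P{\left(65 \right)} - 2379 = \left(-30\right) 65 - 2379 = -1950 - 2379 = -4329$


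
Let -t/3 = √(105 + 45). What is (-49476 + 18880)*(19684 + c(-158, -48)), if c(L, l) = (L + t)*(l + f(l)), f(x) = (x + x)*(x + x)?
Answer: 43717400560 + 4207561920*√6 ≈ 5.4024e+10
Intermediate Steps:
f(x) = 4*x² (f(x) = (2*x)*(2*x) = 4*x²)
t = -15*√6 (t = -3*√(105 + 45) = -15*√6 ≈ -36.742)
c(L, l) = (L - 15*√6)*(l + 4*l²)
(-49476 + 18880)*(19684 + c(-158, -48)) = (-49476 + 18880)*(19684 - 48*(-158 - 15*√6 - 60*(-48)*√6 + 4*(-158)*(-48))) = -30596*(19684 - 48*(-158 - 15*√6 + 2880*√6 + 30336)) = -30596*(19684 - 48*(30178 + 2865*√6)) = -30596*(19684 + (-1448544 - 137520*√6)) = -30596*(-1428860 - 137520*√6) = 43717400560 + 4207561920*√6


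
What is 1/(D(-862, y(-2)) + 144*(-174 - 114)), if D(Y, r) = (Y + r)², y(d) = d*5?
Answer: 1/718912 ≈ 1.3910e-6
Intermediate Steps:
y(d) = 5*d
1/(D(-862, y(-2)) + 144*(-174 - 114)) = 1/((-862 + 5*(-2))² + 144*(-174 - 114)) = 1/((-862 - 10)² + 144*(-288)) = 1/((-872)² - 41472) = 1/(760384 - 41472) = 1/718912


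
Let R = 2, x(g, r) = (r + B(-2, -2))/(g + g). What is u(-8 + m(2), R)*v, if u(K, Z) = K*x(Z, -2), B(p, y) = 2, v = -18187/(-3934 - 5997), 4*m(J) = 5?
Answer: 0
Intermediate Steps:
m(J) = 5/4 (m(J) = (¼)*5 = 5/4)
v = 18187/9931 (v = -18187/(-9931) = -18187*(-1/9931) = 18187/9931 ≈ 1.8313)
x(g, r) = (2 + r)/(2*g) (x(g, r) = (r + 2)/(g + g) = (2 + r)/((2*g)) = (2 + r)*(1/(2*g)) = (2 + r)/(2*g))
u(K, Z) = 0 (u(K, Z) = K*((2 - 2)/(2*Z)) = K*((½)*0/Z) = K*0 = 0)
u(-8 + m(2), R)*v = 0*(18187/9931) = 0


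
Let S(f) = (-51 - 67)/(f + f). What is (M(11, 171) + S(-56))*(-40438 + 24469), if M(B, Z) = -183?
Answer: 162708141/56 ≈ 2.9055e+6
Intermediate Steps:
S(f) = -59/f (S(f) = -118*1/(2*f) = -59/f)
(M(11, 171) + S(-56))*(-40438 + 24469) = (-183 - 59/(-56))*(-40438 + 24469) = (-183 - 59*(-1/56))*(-15969) = (-183 + 59/56)*(-15969) = -10189/56*(-15969) = 162708141/56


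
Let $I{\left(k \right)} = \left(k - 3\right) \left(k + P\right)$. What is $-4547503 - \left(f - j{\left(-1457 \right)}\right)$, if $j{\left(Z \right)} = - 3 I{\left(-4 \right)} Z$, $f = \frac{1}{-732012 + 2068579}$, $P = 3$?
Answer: $- \frac{6037147501703}{1336567} \approx -4.5169 \cdot 10^{6}$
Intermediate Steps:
$f = \frac{1}{1336567} \approx 7.4819 \cdot 10^{-7}$
$I{\left(k \right)} = \left(-3 + k\right) \left(3 + k\right)$ ($I{\left(k \right)} = \left(k - 3\right) \left(k + 3\right) = \left(-3 + k\right) \left(3 + k\right)$)
$j{\left(Z \right)} = - 21 Z$ ($j{\left(Z \right)} = - 3 \left(-9 + \left(-4\right)^{2}\right) Z = - 3 \left(-9 + 16\right) Z = \left(-3\right) 7 Z = - 21 Z$)
$-4547503 - \left(f - j{\left(-1457 \right)}\right) = -4547503 - \left(\frac{1}{1336567} - \left(-21\right) \left(-1457\right)\right) = -4547503 - \left(\frac{1}{1336567} - 30597\right) = -4547503 - - \frac{40894940498}{1336567} = -4547503 + \frac{40894940498}{1336567} = - \frac{6037147501703}{1336567}$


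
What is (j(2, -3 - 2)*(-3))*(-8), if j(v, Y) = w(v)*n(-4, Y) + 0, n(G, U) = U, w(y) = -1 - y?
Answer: 360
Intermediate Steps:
j(v, Y) = Y*(-1 - v) (j(v, Y) = (-1 - v)*Y + 0 = Y*(-1 - v) + 0 = Y*(-1 - v))
(j(2, -3 - 2)*(-3))*(-8) = (-(-3 - 2)*(1 + 2)*(-3))*(-8) = (-1*(-5)*3*(-3))*(-8) = (15*(-3))*(-8) = -45*(-8) = 360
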